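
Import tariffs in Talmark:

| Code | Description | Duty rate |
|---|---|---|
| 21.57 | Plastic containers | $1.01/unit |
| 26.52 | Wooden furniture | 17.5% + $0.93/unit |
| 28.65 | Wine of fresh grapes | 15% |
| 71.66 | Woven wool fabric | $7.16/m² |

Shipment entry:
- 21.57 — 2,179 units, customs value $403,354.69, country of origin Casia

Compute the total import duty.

Line 1 (21.57, Casia, 2,179 units, $403,354.69):
Base rate for 21.57 is $1.01/unit.
Duty = 2,179 × $1.01 = $2,200.79.

$2,200.79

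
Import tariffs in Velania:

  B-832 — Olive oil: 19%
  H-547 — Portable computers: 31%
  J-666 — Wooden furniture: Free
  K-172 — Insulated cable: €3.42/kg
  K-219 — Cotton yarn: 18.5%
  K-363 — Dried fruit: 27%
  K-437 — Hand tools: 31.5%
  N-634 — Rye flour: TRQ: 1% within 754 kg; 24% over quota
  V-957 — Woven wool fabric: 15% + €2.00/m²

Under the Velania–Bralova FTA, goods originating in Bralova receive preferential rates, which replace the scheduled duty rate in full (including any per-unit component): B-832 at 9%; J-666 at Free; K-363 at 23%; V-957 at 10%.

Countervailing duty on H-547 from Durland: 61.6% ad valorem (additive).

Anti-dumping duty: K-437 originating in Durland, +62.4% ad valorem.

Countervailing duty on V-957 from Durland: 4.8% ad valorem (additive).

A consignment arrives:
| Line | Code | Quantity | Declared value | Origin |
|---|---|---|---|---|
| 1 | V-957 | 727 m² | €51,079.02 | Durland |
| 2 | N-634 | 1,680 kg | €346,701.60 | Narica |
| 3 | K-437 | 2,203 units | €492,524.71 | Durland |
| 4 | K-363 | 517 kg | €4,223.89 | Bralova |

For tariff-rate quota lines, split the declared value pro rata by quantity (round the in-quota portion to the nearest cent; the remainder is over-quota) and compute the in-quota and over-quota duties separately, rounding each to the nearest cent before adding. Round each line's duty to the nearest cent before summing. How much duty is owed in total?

Line 1 (V-957, Durland, 727 m², €51,079.02):
Base rate for V-957 is 15% + €2.00/m².
V-957 has an FTA preferential rate, but origin Durland is not Bralova; base rate stands.
Additional duty on V-957 from Durland: +4.8%. Applied ad valorem rate: 15% + 4.8% = 19.8%.
Duty = €51,079.02 × 19.8% + 727 × €2.00 = €11,567.65.
Line 2 (N-634, Narica, 1,680 kg, €346,701.60):
Code N-634 is under a tariff-rate quota (threshold 754 kg). In-quota: 754 kg at 1%; over-quota: 926 kg at 24%.
Pro-rata value split: in-quota = €346,701.60 × 754/1,680 = €155,602.98; over-quota = €346,701.60 − €155,602.98 = €191,098.62.
In-quota duty = €155,602.98 × 1% = €1,556.03. Over-quota duty = €191,098.62 × 24% = €45,863.67.
Line duty = €1,556.03 + €45,863.67 = €47,419.70.
Line 3 (K-437, Durland, 2,203 units, €492,524.71):
Base rate for K-437 is 31.5%.
Additional duty on K-437 from Durland: +62.4%. Applied ad valorem rate: 31.5% + 62.4% = 93.9%.
Duty = €492,524.71 × 93.9% = €462,480.70.
Line 4 (K-363, Bralova, 517 kg, €4,223.89):
Base rate for K-363 is 27%.
Origin Bralova qualifies under the Velania–Bralova agreement and K-363 is covered: preferential rate 23% applies instead.
Duty = €4,223.89 × 23% = €971.49.
Total = €11,567.65 + €47,419.70 + €462,480.70 + €971.49 = €522,439.54.

€522,439.54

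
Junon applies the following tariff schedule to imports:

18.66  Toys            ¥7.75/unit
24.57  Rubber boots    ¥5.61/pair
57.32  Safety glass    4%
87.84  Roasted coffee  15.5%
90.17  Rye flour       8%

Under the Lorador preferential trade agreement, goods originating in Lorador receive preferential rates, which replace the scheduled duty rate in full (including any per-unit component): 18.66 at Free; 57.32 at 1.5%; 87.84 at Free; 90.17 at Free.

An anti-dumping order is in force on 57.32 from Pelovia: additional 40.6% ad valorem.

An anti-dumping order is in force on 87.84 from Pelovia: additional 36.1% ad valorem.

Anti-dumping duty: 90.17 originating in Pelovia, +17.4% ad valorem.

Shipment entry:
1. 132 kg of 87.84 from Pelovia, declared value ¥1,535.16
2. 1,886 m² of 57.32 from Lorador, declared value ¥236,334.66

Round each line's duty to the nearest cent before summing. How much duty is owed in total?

Line 1 (87.84, Pelovia, 132 kg, ¥1,535.16):
Base rate for 87.84 is 15.5%.
87.84 has an FTA preferential rate, but origin Pelovia is not Lorador; base rate stands.
Additional duty on 87.84 from Pelovia: +36.1%. Applied ad valorem rate: 15.5% + 36.1% = 51.6%.
Duty = ¥1,535.16 × 51.6% = ¥792.14.
Line 2 (57.32, Lorador, 1,886 m², ¥236,334.66):
Base rate for 57.32 is 4%.
Origin Lorador qualifies under the Junon–Lorador agreement and 57.32 is covered: preferential rate 1.5% applies instead.
The additional-duty order on 57.32 targets Pelovia, not Lorador; it does not apply.
Duty = ¥236,334.66 × 1.5% = ¥3,545.02.
Total = ¥792.14 + ¥3,545.02 = ¥4,337.16.

¥4,337.16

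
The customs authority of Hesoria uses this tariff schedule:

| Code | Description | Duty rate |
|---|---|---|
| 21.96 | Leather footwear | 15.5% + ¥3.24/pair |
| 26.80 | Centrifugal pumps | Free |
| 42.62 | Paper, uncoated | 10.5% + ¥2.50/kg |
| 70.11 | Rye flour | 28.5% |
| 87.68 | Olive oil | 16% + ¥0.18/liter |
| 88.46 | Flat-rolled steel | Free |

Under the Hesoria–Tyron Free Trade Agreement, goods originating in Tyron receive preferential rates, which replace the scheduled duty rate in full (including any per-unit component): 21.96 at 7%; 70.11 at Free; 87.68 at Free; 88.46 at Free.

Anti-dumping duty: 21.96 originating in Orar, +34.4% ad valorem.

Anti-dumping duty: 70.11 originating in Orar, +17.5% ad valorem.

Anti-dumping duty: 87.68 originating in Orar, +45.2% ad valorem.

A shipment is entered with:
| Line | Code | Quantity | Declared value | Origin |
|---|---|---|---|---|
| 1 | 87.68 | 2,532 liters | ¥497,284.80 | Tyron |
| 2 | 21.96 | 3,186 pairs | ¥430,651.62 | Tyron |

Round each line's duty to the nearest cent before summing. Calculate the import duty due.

¥30,145.61

Line 1 (87.68, Tyron, 2,532 liters, ¥497,284.80):
Base rate for 87.68 is 16% + ¥0.18/liter.
Origin Tyron qualifies under the Hesoria–Tyron agreement and 87.68 is covered: preferential rate Free applies instead.
The additional-duty order on 87.68 targets Orar, not Tyron; it does not apply.
Duty = ¥497,284.80 × 0% = ¥0.00.
Line 2 (21.96, Tyron, 3,186 pairs, ¥430,651.62):
Base rate for 21.96 is 15.5% + ¥3.24/pair.
Origin Tyron qualifies under the Hesoria–Tyron agreement and 21.96 is covered: preferential rate 7% applies instead.
The additional-duty order on 21.96 targets Orar, not Tyron; it does not apply.
Duty = ¥430,651.62 × 7% = ¥30,145.61.
Total = ¥0.00 + ¥30,145.61 = ¥30,145.61.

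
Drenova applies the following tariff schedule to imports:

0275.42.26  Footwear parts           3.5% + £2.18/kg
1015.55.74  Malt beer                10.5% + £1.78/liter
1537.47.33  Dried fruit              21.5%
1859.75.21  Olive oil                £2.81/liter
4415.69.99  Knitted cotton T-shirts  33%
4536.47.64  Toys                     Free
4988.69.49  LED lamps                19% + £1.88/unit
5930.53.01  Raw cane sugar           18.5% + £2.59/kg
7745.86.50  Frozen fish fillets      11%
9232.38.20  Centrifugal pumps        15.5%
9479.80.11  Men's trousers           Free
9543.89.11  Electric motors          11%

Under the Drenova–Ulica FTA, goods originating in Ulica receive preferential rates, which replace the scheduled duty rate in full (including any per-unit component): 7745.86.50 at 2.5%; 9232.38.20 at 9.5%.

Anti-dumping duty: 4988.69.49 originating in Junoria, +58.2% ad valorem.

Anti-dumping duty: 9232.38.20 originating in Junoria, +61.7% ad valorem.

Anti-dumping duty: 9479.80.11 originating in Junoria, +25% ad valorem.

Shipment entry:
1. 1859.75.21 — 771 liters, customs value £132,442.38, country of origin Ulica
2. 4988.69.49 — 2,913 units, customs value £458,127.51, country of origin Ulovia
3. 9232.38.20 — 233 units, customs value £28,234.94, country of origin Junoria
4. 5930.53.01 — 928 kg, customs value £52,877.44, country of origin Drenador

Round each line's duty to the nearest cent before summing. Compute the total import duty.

£128,670.40

Line 1 (1859.75.21, Ulica, 771 liters, £132,442.38):
Base rate for 1859.75.21 is £2.81/liter.
Origin Ulica is the FTA partner but 1859.75.21 is not on the preference list; base rate stands.
Duty = 771 × £2.81 = £2,166.51.
Line 2 (4988.69.49, Ulovia, 2,913 units, £458,127.51):
Base rate for 4988.69.49 is 19% + £1.88/unit.
The additional-duty order on 4988.69.49 targets Junoria, not Ulovia; it does not apply.
Duty = £458,127.51 × 19% + 2,913 × £1.88 = £92,520.67.
Line 3 (9232.38.20, Junoria, 233 units, £28,234.94):
Base rate for 9232.38.20 is 15.5%.
9232.38.20 has an FTA preferential rate, but origin Junoria is not Ulica; base rate stands.
Additional duty on 9232.38.20 from Junoria: +61.7%. Applied ad valorem rate: 15.5% + 61.7% = 77.2%.
Duty = £28,234.94 × 77.2% = £21,797.37.
Line 4 (5930.53.01, Drenador, 928 kg, £52,877.44):
Base rate for 5930.53.01 is 18.5% + £2.59/kg.
Duty = £52,877.44 × 18.5% + 928 × £2.59 = £12,185.85.
Total = £2,166.51 + £92,520.67 + £21,797.37 + £12,185.85 = £128,670.40.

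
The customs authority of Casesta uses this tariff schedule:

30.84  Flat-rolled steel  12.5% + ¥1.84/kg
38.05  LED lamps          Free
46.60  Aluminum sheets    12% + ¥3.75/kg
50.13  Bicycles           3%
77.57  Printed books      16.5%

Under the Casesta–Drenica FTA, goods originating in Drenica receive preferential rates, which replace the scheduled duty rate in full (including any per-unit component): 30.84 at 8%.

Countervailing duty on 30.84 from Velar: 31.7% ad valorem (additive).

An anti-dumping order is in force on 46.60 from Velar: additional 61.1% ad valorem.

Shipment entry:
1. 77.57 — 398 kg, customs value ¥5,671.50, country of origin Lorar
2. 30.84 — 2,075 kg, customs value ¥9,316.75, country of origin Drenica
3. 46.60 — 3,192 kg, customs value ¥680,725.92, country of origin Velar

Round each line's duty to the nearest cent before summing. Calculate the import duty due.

¥511,261.79

Line 1 (77.57, Lorar, 398 kg, ¥5,671.50):
Base rate for 77.57 is 16.5%.
Duty = ¥5,671.50 × 16.5% = ¥935.80.
Line 2 (30.84, Drenica, 2,075 kg, ¥9,316.75):
Base rate for 30.84 is 12.5% + ¥1.84/kg.
Origin Drenica qualifies under the Casesta–Drenica agreement and 30.84 is covered: preferential rate 8% applies instead.
The additional-duty order on 30.84 targets Velar, not Drenica; it does not apply.
Duty = ¥9,316.75 × 8% = ¥745.34.
Line 3 (46.60, Velar, 3,192 kg, ¥680,725.92):
Base rate for 46.60 is 12% + ¥3.75/kg.
Additional duty on 46.60 from Velar: +61.1%. Applied ad valorem rate: 12% + 61.1% = 73.1%.
Duty = ¥680,725.92 × 73.1% + 3,192 × ¥3.75 = ¥509,580.65.
Total = ¥935.80 + ¥745.34 + ¥509,580.65 = ¥511,261.79.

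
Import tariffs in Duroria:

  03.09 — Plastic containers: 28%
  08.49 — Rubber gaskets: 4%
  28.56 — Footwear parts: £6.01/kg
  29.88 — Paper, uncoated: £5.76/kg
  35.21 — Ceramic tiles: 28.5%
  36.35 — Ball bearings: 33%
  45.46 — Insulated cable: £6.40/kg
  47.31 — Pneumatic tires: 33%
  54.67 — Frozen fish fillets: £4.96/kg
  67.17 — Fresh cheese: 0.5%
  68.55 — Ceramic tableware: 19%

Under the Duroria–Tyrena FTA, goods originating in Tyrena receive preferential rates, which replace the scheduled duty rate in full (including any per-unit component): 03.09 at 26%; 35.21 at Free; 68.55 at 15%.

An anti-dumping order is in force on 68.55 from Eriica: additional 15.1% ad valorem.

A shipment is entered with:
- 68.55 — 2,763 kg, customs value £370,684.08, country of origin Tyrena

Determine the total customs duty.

Line 1 (68.55, Tyrena, 2,763 kg, £370,684.08):
Base rate for 68.55 is 19%.
Origin Tyrena qualifies under the Duroria–Tyrena agreement and 68.55 is covered: preferential rate 15% applies instead.
The additional-duty order on 68.55 targets Eriica, not Tyrena; it does not apply.
Duty = £370,684.08 × 15% = £55,602.61.

£55,602.61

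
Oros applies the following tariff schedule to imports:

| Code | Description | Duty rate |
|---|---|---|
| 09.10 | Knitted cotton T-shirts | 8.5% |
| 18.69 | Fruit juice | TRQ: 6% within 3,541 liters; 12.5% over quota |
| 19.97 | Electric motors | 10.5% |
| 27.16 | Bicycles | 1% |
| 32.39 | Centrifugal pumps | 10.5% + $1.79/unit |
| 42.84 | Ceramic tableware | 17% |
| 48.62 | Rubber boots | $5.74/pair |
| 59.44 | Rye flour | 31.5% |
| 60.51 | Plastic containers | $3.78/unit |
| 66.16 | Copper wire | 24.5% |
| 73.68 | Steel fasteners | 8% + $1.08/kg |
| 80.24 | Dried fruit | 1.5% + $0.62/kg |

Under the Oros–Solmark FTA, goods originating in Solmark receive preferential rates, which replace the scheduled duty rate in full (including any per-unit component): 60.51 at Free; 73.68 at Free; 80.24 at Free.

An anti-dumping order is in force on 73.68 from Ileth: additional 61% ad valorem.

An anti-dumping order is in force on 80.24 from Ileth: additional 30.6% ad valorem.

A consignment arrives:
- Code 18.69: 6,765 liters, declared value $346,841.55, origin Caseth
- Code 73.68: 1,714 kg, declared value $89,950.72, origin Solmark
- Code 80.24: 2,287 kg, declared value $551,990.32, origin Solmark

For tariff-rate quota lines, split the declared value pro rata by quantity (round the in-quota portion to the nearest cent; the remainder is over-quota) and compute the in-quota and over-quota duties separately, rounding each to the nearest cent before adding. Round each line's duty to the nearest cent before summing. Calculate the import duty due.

$31,554.63

Line 1 (18.69, Caseth, 6,765 liters, $346,841.55):
Code 18.69 is under a tariff-rate quota (threshold 3,541 liters). In-quota: 3,541 liters at 6%; over-quota: 3,224 liters at 12.5%.
Pro-rata value split: in-quota = $346,841.55 × 3,541/6,765 = $181,547.07; over-quota = $346,841.55 − $181,547.07 = $165,294.48.
In-quota duty = $181,547.07 × 6% = $10,892.82. Over-quota duty = $165,294.48 × 12.5% = $20,661.81.
Line duty = $10,892.82 + $20,661.81 = $31,554.63.
Line 2 (73.68, Solmark, 1,714 kg, $89,950.72):
Base rate for 73.68 is 8% + $1.08/kg.
Origin Solmark qualifies under the Oros–Solmark agreement and 73.68 is covered: preferential rate Free applies instead.
The additional-duty order on 73.68 targets Ileth, not Solmark; it does not apply.
Duty = $89,950.72 × 0% = $0.00.
Line 3 (80.24, Solmark, 2,287 kg, $551,990.32):
Base rate for 80.24 is 1.5% + $0.62/kg.
Origin Solmark qualifies under the Oros–Solmark agreement and 80.24 is covered: preferential rate Free applies instead.
The additional-duty order on 80.24 targets Ileth, not Solmark; it does not apply.
Duty = $551,990.32 × 0% = $0.00.
Total = $31,554.63 + $0.00 + $0.00 = $31,554.63.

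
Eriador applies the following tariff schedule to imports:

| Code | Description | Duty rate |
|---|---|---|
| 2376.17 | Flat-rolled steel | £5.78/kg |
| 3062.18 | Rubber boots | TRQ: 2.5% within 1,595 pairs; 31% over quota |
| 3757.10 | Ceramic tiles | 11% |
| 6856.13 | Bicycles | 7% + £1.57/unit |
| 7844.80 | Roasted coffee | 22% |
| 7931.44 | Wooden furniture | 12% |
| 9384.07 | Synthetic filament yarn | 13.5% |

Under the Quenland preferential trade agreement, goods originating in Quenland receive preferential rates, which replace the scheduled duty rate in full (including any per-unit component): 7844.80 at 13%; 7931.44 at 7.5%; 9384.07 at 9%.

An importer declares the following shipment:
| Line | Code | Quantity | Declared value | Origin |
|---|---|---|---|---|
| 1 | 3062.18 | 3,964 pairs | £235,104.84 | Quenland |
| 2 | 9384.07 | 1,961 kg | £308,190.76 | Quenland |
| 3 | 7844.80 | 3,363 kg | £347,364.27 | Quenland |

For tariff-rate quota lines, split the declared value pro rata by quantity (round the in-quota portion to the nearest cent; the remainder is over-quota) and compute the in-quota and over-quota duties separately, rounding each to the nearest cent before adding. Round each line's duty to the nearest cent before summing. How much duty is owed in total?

Line 1 (3062.18, Quenland, 3,964 pairs, £235,104.84):
Code 3062.18 is under a tariff-rate quota (threshold 1,595 pairs). In-quota: 1,595 pairs at 2.5%; over-quota: 2,369 pairs at 31%.
Pro-rata value split: in-quota = £235,104.84 × 1,595/3,964 = £94,599.45; over-quota = £235,104.84 − £94,599.45 = £140,505.39.
In-quota duty = £94,599.45 × 2.5% = £2,364.99. Over-quota duty = £140,505.39 × 31% = £43,556.67.
Line duty = £2,364.99 + £43,556.67 = £45,921.66.
Line 2 (9384.07, Quenland, 1,961 kg, £308,190.76):
Base rate for 9384.07 is 13.5%.
Origin Quenland qualifies under the Eriador–Quenland agreement and 9384.07 is covered: preferential rate 9% applies instead.
Duty = £308,190.76 × 9% = £27,737.17.
Line 3 (7844.80, Quenland, 3,363 kg, £347,364.27):
Base rate for 7844.80 is 22%.
Origin Quenland qualifies under the Eriador–Quenland agreement and 7844.80 is covered: preferential rate 13% applies instead.
Duty = £347,364.27 × 13% = £45,157.36.
Total = £45,921.66 + £27,737.17 + £45,157.36 = £118,816.19.

£118,816.19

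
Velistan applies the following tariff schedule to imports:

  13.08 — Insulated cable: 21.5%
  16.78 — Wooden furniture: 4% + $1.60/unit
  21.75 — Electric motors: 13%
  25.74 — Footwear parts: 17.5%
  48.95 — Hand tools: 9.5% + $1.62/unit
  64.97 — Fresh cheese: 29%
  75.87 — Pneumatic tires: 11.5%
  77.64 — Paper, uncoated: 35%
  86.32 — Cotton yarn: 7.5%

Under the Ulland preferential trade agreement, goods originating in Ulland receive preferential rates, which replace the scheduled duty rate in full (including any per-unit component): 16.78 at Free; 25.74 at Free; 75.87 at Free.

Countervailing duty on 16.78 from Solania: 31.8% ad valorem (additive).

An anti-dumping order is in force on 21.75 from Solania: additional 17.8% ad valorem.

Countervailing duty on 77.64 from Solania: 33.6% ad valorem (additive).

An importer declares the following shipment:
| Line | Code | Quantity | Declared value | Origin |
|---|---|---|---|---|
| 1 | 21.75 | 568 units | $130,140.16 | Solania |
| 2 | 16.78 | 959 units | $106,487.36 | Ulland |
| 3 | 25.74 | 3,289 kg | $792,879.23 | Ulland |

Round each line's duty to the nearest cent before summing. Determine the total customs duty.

$40,083.17

Line 1 (21.75, Solania, 568 units, $130,140.16):
Base rate for 21.75 is 13%.
Additional duty on 21.75 from Solania: +17.8%. Applied ad valorem rate: 13% + 17.8% = 30.8%.
Duty = $130,140.16 × 30.8% = $40,083.17.
Line 2 (16.78, Ulland, 959 units, $106,487.36):
Base rate for 16.78 is 4% + $1.60/unit.
Origin Ulland qualifies under the Velistan–Ulland agreement and 16.78 is covered: preferential rate Free applies instead.
The additional-duty order on 16.78 targets Solania, not Ulland; it does not apply.
Duty = $106,487.36 × 0% = $0.00.
Line 3 (25.74, Ulland, 3,289 kg, $792,879.23):
Base rate for 25.74 is 17.5%.
Origin Ulland qualifies under the Velistan–Ulland agreement and 25.74 is covered: preferential rate Free applies instead.
Duty = $792,879.23 × 0% = $0.00.
Total = $40,083.17 + $0.00 + $0.00 = $40,083.17.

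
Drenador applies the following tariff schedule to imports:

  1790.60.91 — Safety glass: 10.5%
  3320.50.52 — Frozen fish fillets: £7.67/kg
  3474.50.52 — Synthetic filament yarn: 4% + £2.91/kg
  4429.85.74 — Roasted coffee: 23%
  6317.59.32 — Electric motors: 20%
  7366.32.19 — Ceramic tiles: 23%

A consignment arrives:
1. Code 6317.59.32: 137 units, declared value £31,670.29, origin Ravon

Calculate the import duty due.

£6,334.06

Line 1 (6317.59.32, Ravon, 137 units, £31,670.29):
Base rate for 6317.59.32 is 20%.
Duty = £31,670.29 × 20% = £6,334.06.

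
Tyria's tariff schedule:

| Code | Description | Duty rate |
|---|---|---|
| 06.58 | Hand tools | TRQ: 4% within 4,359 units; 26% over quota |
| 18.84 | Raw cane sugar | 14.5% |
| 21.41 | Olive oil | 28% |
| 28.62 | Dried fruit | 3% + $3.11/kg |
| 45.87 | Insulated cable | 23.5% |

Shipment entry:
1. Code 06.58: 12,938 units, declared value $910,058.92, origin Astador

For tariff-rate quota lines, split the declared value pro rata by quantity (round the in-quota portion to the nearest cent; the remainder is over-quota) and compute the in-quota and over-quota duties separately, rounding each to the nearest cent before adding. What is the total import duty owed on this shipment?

Line 1 (06.58, Astador, 12,938 units, $910,058.92):
Code 06.58 is under a tariff-rate quota (threshold 4,359 units). In-quota: 4,359 units at 4%; over-quota: 8,579 units at 26%.
Pro-rata value split: in-quota = $910,058.92 × 4,359/12,938 = $306,612.06; over-quota = $910,058.92 − $306,612.06 = $603,446.86.
In-quota duty = $306,612.06 × 4% = $12,264.48. Over-quota duty = $603,446.86 × 26% = $156,896.18.
Line duty = $12,264.48 + $156,896.18 = $169,160.66.

$169,160.66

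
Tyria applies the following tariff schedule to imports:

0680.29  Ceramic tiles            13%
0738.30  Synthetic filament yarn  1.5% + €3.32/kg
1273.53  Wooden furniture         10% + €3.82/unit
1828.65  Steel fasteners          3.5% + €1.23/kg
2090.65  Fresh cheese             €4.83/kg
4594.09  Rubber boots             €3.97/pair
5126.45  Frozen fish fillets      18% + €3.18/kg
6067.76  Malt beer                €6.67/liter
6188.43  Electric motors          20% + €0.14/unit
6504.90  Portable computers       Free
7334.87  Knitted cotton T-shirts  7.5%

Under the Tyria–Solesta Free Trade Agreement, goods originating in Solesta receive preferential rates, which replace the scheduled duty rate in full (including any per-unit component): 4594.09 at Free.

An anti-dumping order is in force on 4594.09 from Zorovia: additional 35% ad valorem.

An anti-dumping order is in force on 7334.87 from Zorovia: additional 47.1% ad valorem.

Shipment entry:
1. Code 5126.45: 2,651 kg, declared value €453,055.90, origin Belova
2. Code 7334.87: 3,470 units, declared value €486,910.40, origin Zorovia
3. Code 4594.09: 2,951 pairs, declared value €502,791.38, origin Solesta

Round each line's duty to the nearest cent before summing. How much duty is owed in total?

Line 1 (5126.45, Belova, 2,651 kg, €453,055.90):
Base rate for 5126.45 is 18% + €3.18/kg.
Duty = €453,055.90 × 18% + 2,651 × €3.18 = €89,980.24.
Line 2 (7334.87, Zorovia, 3,470 units, €486,910.40):
Base rate for 7334.87 is 7.5%.
Additional duty on 7334.87 from Zorovia: +47.1%. Applied ad valorem rate: 7.5% + 47.1% = 54.6%.
Duty = €486,910.40 × 54.6% = €265,853.08.
Line 3 (4594.09, Solesta, 2,951 pairs, €502,791.38):
Base rate for 4594.09 is €3.97/pair.
Origin Solesta qualifies under the Tyria–Solesta agreement and 4594.09 is covered: preferential rate Free applies instead.
The additional-duty order on 4594.09 targets Zorovia, not Solesta; it does not apply.
Duty = €502,791.38 × 0% = €0.00.
Total = €89,980.24 + €265,853.08 + €0.00 = €355,833.32.

€355,833.32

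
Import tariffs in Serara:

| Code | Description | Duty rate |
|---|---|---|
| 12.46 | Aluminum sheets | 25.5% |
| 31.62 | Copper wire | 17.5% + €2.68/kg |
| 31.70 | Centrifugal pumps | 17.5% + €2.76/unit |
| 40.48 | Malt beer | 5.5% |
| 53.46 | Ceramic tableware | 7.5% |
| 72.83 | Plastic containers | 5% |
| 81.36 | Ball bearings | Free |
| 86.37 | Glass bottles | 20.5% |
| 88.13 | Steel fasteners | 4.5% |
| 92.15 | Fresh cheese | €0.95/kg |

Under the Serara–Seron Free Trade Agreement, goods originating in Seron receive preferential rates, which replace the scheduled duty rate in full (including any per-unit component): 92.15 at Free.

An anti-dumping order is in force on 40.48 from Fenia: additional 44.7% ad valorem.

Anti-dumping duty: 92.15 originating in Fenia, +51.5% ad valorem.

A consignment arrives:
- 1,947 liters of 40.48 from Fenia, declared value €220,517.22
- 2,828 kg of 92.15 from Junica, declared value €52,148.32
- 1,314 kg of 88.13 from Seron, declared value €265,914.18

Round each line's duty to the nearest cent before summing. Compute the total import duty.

Line 1 (40.48, Fenia, 1,947 liters, €220,517.22):
Base rate for 40.48 is 5.5%.
Additional duty on 40.48 from Fenia: +44.7%. Applied ad valorem rate: 5.5% + 44.7% = 50.2%.
Duty = €220,517.22 × 50.2% = €110,699.64.
Line 2 (92.15, Junica, 2,828 kg, €52,148.32):
Base rate for 92.15 is €0.95/kg.
92.15 has an FTA preferential rate, but origin Junica is not Seron; base rate stands.
The additional-duty order on 92.15 targets Fenia, not Junica; it does not apply.
Duty = 2,828 × €0.95 = €2,686.60.
Line 3 (88.13, Seron, 1,314 kg, €265,914.18):
Base rate for 88.13 is 4.5%.
Origin Seron is the FTA partner but 88.13 is not on the preference list; base rate stands.
Duty = €265,914.18 × 4.5% = €11,966.14.
Total = €110,699.64 + €2,686.60 + €11,966.14 = €125,352.38.

€125,352.38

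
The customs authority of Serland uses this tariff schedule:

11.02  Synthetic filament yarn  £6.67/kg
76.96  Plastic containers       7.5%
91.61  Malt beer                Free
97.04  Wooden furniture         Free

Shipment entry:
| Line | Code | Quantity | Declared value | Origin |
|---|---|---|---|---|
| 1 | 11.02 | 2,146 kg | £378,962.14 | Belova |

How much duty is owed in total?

Line 1 (11.02, Belova, 2,146 kg, £378,962.14):
Base rate for 11.02 is £6.67/kg.
Duty = 2,146 × £6.67 = £14,313.82.

£14,313.82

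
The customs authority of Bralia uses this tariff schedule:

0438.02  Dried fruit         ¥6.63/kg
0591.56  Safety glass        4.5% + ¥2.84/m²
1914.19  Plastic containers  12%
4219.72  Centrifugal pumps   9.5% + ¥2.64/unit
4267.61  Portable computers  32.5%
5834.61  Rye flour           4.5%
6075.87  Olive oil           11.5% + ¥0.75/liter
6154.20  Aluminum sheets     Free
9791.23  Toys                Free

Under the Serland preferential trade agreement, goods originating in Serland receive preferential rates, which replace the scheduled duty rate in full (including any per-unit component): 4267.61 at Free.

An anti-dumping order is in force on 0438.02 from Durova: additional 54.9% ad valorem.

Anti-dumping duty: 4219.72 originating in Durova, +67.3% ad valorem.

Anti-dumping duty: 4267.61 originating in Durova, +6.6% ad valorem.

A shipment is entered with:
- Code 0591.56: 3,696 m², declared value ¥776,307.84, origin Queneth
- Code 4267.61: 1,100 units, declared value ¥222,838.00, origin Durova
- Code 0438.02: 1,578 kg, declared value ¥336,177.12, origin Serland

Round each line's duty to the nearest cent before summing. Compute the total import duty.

Line 1 (0591.56, Queneth, 3,696 m², ¥776,307.84):
Base rate for 0591.56 is 4.5% + ¥2.84/m².
Duty = ¥776,307.84 × 4.5% + 3,696 × ¥2.84 = ¥45,430.49.
Line 2 (4267.61, Durova, 1,100 units, ¥222,838.00):
Base rate for 4267.61 is 32.5%.
4267.61 has an FTA preferential rate, but origin Durova is not Serland; base rate stands.
Additional duty on 4267.61 from Durova: +6.6%. Applied ad valorem rate: 32.5% + 6.6% = 39.1%.
Duty = ¥222,838.00 × 39.1% = ¥87,129.66.
Line 3 (0438.02, Serland, 1,578 kg, ¥336,177.12):
Base rate for 0438.02 is ¥6.63/kg.
Origin Serland is the FTA partner but 0438.02 is not on the preference list; base rate stands.
The additional-duty order on 0438.02 targets Durova, not Serland; it does not apply.
Duty = 1,578 × ¥6.63 = ¥10,462.14.
Total = ¥45,430.49 + ¥87,129.66 + ¥10,462.14 = ¥143,022.29.

¥143,022.29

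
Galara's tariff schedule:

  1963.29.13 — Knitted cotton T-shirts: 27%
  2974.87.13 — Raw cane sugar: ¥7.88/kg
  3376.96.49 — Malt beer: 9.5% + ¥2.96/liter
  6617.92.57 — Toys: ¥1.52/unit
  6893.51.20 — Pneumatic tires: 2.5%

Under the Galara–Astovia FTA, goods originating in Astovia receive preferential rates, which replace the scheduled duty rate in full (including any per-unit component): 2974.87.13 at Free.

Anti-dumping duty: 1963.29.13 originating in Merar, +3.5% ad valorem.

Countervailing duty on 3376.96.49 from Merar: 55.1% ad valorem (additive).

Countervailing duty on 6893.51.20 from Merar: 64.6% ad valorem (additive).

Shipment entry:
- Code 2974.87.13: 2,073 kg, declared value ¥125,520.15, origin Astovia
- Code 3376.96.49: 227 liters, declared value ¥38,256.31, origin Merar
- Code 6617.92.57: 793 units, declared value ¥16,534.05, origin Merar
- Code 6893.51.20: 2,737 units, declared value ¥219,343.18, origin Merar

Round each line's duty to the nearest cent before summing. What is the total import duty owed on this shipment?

¥173,770.13

Line 1 (2974.87.13, Astovia, 2,073 kg, ¥125,520.15):
Base rate for 2974.87.13 is ¥7.88/kg.
Origin Astovia qualifies under the Galara–Astovia agreement and 2974.87.13 is covered: preferential rate Free applies instead.
Duty = ¥125,520.15 × 0% = ¥0.00.
Line 2 (3376.96.49, Merar, 227 liters, ¥38,256.31):
Base rate for 3376.96.49 is 9.5% + ¥2.96/liter.
Additional duty on 3376.96.49 from Merar: +55.1%. Applied ad valorem rate: 9.5% + 55.1% = 64.6%.
Duty = ¥38,256.31 × 64.6% + 227 × ¥2.96 = ¥25,385.50.
Line 3 (6617.92.57, Merar, 793 units, ¥16,534.05):
Base rate for 6617.92.57 is ¥1.52/unit.
Duty = 793 × ¥1.52 = ¥1,205.36.
Line 4 (6893.51.20, Merar, 2,737 units, ¥219,343.18):
Base rate for 6893.51.20 is 2.5%.
Additional duty on 6893.51.20 from Merar: +64.6%. Applied ad valorem rate: 2.5% + 64.6% = 67.1%.
Duty = ¥219,343.18 × 67.1% = ¥147,179.27.
Total = ¥0.00 + ¥25,385.50 + ¥1,205.36 + ¥147,179.27 = ¥173,770.13.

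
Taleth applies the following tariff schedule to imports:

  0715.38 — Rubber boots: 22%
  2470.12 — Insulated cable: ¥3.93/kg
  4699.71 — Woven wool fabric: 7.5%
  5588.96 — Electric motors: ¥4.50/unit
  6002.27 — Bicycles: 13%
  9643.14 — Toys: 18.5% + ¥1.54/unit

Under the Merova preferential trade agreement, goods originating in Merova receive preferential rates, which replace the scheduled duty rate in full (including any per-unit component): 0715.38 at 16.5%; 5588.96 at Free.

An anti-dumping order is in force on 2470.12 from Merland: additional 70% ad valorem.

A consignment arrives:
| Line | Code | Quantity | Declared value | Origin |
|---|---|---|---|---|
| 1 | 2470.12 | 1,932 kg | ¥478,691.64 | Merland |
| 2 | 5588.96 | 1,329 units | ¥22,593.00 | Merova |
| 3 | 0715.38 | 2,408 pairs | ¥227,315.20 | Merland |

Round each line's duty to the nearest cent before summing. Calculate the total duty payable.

Line 1 (2470.12, Merland, 1,932 kg, ¥478,691.64):
Base rate for 2470.12 is ¥3.93/kg.
Additional duty on 2470.12 from Merland: +70% ad valorem. Applied ad valorem rate = 70%.
Duty = ¥478,691.64 × 70% + 1,932 × ¥3.93 = ¥342,676.91.
Line 2 (5588.96, Merova, 1,329 units, ¥22,593.00):
Base rate for 5588.96 is ¥4.50/unit.
Origin Merova qualifies under the Taleth–Merova agreement and 5588.96 is covered: preferential rate Free applies instead.
Duty = ¥22,593.00 × 0% = ¥0.00.
Line 3 (0715.38, Merland, 2,408 pairs, ¥227,315.20):
Base rate for 0715.38 is 22%.
0715.38 has an FTA preferential rate, but origin Merland is not Merova; base rate stands.
Duty = ¥227,315.20 × 22% = ¥50,009.34.
Total = ¥342,676.91 + ¥0.00 + ¥50,009.34 = ¥392,686.25.

¥392,686.25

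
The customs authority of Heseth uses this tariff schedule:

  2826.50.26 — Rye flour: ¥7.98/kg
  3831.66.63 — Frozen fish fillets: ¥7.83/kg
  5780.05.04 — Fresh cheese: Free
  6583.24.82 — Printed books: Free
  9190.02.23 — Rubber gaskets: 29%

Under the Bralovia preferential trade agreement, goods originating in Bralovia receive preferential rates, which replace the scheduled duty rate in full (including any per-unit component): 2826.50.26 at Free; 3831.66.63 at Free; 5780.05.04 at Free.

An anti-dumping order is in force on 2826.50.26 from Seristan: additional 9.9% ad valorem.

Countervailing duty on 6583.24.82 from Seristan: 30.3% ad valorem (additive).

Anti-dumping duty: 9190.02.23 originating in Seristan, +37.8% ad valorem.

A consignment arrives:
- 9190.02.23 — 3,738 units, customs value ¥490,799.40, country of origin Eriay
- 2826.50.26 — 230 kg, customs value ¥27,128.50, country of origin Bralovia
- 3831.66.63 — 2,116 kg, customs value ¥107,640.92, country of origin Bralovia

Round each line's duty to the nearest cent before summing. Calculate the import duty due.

¥142,331.83

Line 1 (9190.02.23, Eriay, 3,738 units, ¥490,799.40):
Base rate for 9190.02.23 is 29%.
The additional-duty order on 9190.02.23 targets Seristan, not Eriay; it does not apply.
Duty = ¥490,799.40 × 29% = ¥142,331.83.
Line 2 (2826.50.26, Bralovia, 230 kg, ¥27,128.50):
Base rate for 2826.50.26 is ¥7.98/kg.
Origin Bralovia qualifies under the Heseth–Bralovia agreement and 2826.50.26 is covered: preferential rate Free applies instead.
The additional-duty order on 2826.50.26 targets Seristan, not Bralovia; it does not apply.
Duty = ¥27,128.50 × 0% = ¥0.00.
Line 3 (3831.66.63, Bralovia, 2,116 kg, ¥107,640.92):
Base rate for 3831.66.63 is ¥7.83/kg.
Origin Bralovia qualifies under the Heseth–Bralovia agreement and 3831.66.63 is covered: preferential rate Free applies instead.
Duty = ¥107,640.92 × 0% = ¥0.00.
Total = ¥142,331.83 + ¥0.00 + ¥0.00 = ¥142,331.83.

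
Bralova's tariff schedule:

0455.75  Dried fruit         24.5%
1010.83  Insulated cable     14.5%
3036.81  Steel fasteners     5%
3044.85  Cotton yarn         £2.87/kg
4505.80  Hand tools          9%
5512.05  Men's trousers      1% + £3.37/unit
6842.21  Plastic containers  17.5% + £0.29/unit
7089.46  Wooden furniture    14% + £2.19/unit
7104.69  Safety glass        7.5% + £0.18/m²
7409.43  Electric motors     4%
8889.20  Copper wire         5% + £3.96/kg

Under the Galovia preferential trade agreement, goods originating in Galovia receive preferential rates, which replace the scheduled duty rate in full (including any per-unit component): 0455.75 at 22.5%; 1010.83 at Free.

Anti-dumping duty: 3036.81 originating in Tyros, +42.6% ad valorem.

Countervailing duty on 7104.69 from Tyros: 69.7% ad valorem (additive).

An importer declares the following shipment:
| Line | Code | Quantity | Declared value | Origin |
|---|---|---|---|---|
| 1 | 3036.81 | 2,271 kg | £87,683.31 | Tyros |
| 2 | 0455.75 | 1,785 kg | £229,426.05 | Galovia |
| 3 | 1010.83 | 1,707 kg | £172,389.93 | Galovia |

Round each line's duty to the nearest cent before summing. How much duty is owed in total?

Line 1 (3036.81, Tyros, 2,271 kg, £87,683.31):
Base rate for 3036.81 is 5%.
Additional duty on 3036.81 from Tyros: +42.6%. Applied ad valorem rate: 5% + 42.6% = 47.6%.
Duty = £87,683.31 × 47.6% = £41,737.26.
Line 2 (0455.75, Galovia, 1,785 kg, £229,426.05):
Base rate for 0455.75 is 24.5%.
Origin Galovia qualifies under the Bralova–Galovia agreement and 0455.75 is covered: preferential rate 22.5% applies instead.
Duty = £229,426.05 × 22.5% = £51,620.86.
Line 3 (1010.83, Galovia, 1,707 kg, £172,389.93):
Base rate for 1010.83 is 14.5%.
Origin Galovia qualifies under the Bralova–Galovia agreement and 1010.83 is covered: preferential rate Free applies instead.
Duty = £172,389.93 × 0% = £0.00.
Total = £41,737.26 + £51,620.86 + £0.00 = £93,358.12.

£93,358.12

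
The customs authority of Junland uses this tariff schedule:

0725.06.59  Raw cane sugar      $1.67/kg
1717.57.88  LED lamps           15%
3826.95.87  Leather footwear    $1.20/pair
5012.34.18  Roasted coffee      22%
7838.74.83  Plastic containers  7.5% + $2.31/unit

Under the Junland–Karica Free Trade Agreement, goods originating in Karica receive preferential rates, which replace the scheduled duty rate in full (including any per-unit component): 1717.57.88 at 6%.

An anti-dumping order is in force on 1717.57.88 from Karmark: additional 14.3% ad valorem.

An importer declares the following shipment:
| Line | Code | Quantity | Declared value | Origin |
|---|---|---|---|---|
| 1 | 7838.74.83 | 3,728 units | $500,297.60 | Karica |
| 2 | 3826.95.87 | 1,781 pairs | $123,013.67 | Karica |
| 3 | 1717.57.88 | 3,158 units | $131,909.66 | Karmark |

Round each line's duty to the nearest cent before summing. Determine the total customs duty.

$86,920.73

Line 1 (7838.74.83, Karica, 3,728 units, $500,297.60):
Base rate for 7838.74.83 is 7.5% + $2.31/unit.
Origin Karica is the FTA partner but 7838.74.83 is not on the preference list; base rate stands.
Duty = $500,297.60 × 7.5% + 3,728 × $2.31 = $46,134.00.
Line 2 (3826.95.87, Karica, 1,781 pairs, $123,013.67):
Base rate for 3826.95.87 is $1.20/pair.
Origin Karica is the FTA partner but 3826.95.87 is not on the preference list; base rate stands.
Duty = 1,781 × $1.20 = $2,137.20.
Line 3 (1717.57.88, Karmark, 3,158 units, $131,909.66):
Base rate for 1717.57.88 is 15%.
1717.57.88 has an FTA preferential rate, but origin Karmark is not Karica; base rate stands.
Additional duty on 1717.57.88 from Karmark: +14.3%. Applied ad valorem rate: 15% + 14.3% = 29.3%.
Duty = $131,909.66 × 29.3% = $38,649.53.
Total = $46,134.00 + $2,137.20 + $38,649.53 = $86,920.73.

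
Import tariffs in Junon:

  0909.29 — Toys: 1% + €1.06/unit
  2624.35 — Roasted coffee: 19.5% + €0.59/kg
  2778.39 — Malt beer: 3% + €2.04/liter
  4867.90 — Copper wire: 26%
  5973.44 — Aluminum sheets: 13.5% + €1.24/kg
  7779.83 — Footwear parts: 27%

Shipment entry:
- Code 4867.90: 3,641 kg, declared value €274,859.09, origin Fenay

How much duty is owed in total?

Line 1 (4867.90, Fenay, 3,641 kg, €274,859.09):
Base rate for 4867.90 is 26%.
Duty = €274,859.09 × 26% = €71,463.36.

€71,463.36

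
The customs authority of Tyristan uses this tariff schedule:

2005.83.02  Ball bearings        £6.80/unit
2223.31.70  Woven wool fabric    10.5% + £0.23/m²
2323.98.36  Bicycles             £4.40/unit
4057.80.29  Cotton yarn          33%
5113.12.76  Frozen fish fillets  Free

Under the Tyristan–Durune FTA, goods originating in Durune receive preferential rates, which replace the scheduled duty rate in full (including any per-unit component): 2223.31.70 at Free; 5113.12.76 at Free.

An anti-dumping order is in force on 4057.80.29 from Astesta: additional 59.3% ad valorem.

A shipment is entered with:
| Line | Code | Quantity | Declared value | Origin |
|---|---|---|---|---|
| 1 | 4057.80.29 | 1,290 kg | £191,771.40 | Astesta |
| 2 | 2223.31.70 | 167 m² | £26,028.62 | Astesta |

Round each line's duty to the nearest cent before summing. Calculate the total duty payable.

£179,776.42

Line 1 (4057.80.29, Astesta, 1,290 kg, £191,771.40):
Base rate for 4057.80.29 is 33%.
Additional duty on 4057.80.29 from Astesta: +59.3%. Applied ad valorem rate: 33% + 59.3% = 92.3%.
Duty = £191,771.40 × 92.3% = £177,005.00.
Line 2 (2223.31.70, Astesta, 167 m², £26,028.62):
Base rate for 2223.31.70 is 10.5% + £0.23/m².
2223.31.70 has an FTA preferential rate, but origin Astesta is not Durune; base rate stands.
Duty = £26,028.62 × 10.5% + 167 × £0.23 = £2,771.42.
Total = £177,005.00 + £2,771.42 = £179,776.42.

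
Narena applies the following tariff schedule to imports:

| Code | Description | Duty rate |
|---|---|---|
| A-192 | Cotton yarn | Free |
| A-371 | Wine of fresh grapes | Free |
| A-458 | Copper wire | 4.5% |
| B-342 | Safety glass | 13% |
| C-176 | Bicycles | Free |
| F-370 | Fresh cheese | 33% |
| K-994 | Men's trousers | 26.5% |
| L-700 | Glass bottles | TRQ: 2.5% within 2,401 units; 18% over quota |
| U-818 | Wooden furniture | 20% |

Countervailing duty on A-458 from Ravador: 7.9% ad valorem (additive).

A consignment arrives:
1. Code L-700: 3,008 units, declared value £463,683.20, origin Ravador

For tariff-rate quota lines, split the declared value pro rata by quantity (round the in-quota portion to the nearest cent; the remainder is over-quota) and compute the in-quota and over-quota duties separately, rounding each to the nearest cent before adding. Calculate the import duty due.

£26,095.28

Line 1 (L-700, Ravador, 3,008 units, £463,683.20):
Code L-700 is under a tariff-rate quota (threshold 2,401 units). In-quota: 2,401 units at 2.5%; over-quota: 607 units at 18%.
Pro-rata value split: in-quota = £463,683.20 × 2,401/3,008 = £370,114.15; over-quota = £463,683.20 − £370,114.15 = £93,569.05.
In-quota duty = £370,114.15 × 2.5% = £9,252.85. Over-quota duty = £93,569.05 × 18% = £16,842.43.
Line duty = £9,252.85 + £16,842.43 = £26,095.28.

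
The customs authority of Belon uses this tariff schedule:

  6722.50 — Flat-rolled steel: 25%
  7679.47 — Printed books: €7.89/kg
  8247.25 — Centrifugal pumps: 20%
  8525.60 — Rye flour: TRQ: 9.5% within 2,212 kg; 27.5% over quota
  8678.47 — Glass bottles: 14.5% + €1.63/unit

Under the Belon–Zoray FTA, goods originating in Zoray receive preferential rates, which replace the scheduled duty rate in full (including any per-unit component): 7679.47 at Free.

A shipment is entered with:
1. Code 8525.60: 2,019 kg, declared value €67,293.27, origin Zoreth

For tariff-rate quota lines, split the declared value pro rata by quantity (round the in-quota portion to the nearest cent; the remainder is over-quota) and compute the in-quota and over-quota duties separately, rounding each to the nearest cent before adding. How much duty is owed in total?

€6,392.86

Line 1 (8525.60, Zoreth, 2,019 kg, €67,293.27):
Code 8525.60 is under a tariff-rate quota (threshold 2,212 kg). Quantity 2,019 kg is within the quota, so the in-quota rate 9.5% applies to the full value.
Duty = €67,293.27 × 9.5% = €6,392.86.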